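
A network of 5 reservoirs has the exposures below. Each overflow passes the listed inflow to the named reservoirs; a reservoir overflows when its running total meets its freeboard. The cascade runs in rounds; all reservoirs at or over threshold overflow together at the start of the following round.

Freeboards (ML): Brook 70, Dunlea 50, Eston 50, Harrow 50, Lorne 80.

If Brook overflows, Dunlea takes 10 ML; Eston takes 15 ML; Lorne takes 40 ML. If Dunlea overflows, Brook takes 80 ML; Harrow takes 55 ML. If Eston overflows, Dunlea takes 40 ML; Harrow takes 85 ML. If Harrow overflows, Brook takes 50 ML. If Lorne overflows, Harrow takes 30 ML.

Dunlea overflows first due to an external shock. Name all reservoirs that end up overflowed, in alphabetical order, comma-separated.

Brook, Dunlea, Harrow

Round 1 — Dunlea overflows (initial).
  Brook: +80 → 80 ≥ 70
  Harrow: +55 → 55 ≥ 50
Round 2 — Brook, Harrow overflow.
  Eston: +15 → 15 < 50
  Lorne: +40 → 40 < 80
No further overflows.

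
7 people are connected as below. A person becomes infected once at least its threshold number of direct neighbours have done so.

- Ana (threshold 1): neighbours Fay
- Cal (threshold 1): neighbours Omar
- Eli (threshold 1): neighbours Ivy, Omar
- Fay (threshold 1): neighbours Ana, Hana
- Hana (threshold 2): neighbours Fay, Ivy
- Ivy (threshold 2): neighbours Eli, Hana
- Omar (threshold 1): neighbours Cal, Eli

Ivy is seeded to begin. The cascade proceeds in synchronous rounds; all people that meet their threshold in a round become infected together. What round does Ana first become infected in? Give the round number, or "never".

never

Round 1 — Ivy becomes infected (initial).
Round 2 — checking thresholds:
  Eli: 1 of 2 neighbours ≥ 1, becomes infected.
  Hana: 1 of 2 neighbours < 2, not yet.
Round 3 — checking thresholds:
  Hana: 1 of 2 neighbours < 2, not yet.
  Omar: 1 of 2 neighbours ≥ 1, becomes infected.
Round 4 — checking thresholds:
  Cal: 1 of 1 neighbours ≥ 1, becomes infected.
  Hana: 1 of 2 neighbours < 2, not yet.
Round 5 — no new infections; cascade stops.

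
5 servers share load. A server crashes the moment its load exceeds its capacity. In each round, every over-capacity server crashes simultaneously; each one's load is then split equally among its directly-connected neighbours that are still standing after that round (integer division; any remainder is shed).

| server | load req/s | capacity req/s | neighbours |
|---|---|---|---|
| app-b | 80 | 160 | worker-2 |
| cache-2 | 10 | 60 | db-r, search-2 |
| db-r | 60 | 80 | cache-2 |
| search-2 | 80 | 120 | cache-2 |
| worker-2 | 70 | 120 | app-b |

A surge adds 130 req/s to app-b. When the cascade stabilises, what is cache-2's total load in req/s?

Round 1 — app-b at 210 > 160. app-b crashes.
  app-b sheds 210 req/s to worker-2: 210 each.
    worker-2: 70+210 = 280 > 120
Round 2 — worker-2 crashes.
  worker-2 sheds 280 req/s: no online neighbours, lost.
No further crashes.

10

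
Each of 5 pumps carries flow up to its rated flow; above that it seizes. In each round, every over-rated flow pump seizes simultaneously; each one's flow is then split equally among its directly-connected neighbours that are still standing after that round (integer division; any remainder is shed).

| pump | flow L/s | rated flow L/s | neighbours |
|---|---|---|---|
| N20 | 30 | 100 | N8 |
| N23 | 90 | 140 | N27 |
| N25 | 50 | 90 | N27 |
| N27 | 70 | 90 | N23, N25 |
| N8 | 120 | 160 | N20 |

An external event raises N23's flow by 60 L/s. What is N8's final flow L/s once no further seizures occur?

Round 1 — N23 at 150 > 140. N23 seizes.
  N23 sheds 150 L/s to N27: 150 each.
    N27: 70+150 = 220 > 90
Round 2 — N27 seizes.
  N27 sheds 220 L/s to N25: 220 each.
    N25: 50+220 = 270 > 90
Round 3 — N25 seizes.
  N25 sheds 270 L/s: no online neighbours, lost.
No further seizures.

120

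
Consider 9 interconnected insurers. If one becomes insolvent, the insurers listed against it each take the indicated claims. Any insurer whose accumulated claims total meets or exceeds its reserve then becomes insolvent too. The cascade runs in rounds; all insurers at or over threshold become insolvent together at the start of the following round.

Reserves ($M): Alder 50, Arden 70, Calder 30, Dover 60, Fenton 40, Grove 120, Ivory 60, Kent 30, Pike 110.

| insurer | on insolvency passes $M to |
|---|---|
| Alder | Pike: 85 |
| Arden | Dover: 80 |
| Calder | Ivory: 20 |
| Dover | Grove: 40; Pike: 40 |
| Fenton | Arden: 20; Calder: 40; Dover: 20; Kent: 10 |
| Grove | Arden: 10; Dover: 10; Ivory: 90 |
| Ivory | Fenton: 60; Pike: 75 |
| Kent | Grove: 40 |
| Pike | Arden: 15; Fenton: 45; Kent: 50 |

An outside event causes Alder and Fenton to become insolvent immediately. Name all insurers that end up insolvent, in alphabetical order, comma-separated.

Alder, Calder, Fenton

Round 1 — Alder, Fenton become insolvent (initial).
  Arden: +20 → 20 < 70
  Calder: +40 → 40 ≥ 30
  Dover: +20 → 20 < 60
  Kent: +10 → 10 < 30
  Pike: +85 → 85 < 110
Round 2 — Calder becomes insolvent.
  Ivory: +20 → 20 < 60
No further insolvencies.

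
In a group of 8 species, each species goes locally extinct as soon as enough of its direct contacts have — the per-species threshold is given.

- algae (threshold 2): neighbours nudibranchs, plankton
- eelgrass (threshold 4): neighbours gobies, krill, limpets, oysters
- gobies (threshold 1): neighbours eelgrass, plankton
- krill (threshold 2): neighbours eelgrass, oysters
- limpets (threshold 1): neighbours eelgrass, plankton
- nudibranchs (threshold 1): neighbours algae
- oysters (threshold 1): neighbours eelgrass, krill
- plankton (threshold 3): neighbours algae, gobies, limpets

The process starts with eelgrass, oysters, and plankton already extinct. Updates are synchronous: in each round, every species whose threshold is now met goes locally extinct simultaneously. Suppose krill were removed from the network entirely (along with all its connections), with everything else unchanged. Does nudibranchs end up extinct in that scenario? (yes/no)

no

With krill removed:
Round 1 — eelgrass, oysters, plankton go locally extinct (initial).
Round 2 — checking thresholds:
  algae: 1 of 2 neighbours < 2, below threshold.
  gobies: 2 of 2 neighbours ≥ 1, goes locally extinct.
  limpets: 2 of 2 neighbours ≥ 1, goes locally extinct.
Round 3 — no new extinctions; cascade stops.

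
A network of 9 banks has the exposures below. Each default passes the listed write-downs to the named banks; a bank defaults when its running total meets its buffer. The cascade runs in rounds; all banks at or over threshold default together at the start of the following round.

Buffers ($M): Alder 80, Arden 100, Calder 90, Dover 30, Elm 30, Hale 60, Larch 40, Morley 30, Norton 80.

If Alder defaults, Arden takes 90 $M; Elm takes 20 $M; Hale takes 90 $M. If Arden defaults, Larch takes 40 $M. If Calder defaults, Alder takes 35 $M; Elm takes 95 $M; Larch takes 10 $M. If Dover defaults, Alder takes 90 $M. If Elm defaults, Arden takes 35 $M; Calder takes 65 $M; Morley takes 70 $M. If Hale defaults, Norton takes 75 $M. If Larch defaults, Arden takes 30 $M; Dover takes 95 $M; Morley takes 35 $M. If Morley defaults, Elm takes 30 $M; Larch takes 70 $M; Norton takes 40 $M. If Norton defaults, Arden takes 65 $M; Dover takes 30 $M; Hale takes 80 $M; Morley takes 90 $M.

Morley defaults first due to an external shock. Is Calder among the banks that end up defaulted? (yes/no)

no

Round 1 — Morley defaults (initial).
  Elm: +30 → 30 ≥ 30
  Larch: +70 → 70 ≥ 40
  Norton: +40 → 40 < 80
Round 2 — Elm, Larch default.
  Arden: +35+30 → 65 < 100
  Calder: +65 → 65 < 90
  Dover: +95 → 95 ≥ 30
Round 3 — Dover defaults.
  Alder: +90 → 90 ≥ 80
Round 4 — Alder defaults.
  Arden: +90 → 155 ≥ 100
  Hale: +90 → 90 ≥ 60
Round 5 — Arden, Hale default.
  Norton: +75 → 115 ≥ 80
Round 6 — Norton defaults.
No further defaults.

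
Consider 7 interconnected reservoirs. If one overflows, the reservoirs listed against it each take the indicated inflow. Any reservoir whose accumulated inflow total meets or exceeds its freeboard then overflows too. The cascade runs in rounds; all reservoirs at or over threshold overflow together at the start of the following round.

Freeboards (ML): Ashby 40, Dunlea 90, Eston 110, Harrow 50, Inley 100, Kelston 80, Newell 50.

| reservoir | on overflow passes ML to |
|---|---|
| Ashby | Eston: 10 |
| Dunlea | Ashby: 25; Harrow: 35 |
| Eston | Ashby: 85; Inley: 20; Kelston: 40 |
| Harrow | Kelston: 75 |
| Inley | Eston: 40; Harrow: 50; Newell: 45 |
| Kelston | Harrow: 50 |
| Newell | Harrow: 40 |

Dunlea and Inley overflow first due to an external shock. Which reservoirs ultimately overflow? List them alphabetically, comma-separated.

Round 1 — Dunlea, Inley overflow (initial).
  Ashby: +25 → 25 < 40
  Eston: +40 → 40 < 110
  Harrow: +35+50 → 85 ≥ 50
  Newell: +45 → 45 < 50
Round 2 — Harrow overflows.
  Kelston: +75 → 75 < 80
No further overflows.

Dunlea, Harrow, Inley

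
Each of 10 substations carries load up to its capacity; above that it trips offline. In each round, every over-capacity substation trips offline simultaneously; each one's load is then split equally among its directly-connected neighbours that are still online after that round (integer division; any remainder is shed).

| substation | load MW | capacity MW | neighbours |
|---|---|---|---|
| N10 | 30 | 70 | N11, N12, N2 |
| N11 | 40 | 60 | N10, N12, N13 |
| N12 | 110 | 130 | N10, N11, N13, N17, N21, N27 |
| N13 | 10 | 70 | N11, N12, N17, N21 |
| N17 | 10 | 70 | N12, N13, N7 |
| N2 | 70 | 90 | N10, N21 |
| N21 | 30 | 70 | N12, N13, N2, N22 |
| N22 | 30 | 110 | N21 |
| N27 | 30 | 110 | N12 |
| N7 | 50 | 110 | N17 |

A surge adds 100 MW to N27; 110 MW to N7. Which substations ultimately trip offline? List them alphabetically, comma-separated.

Round 1 — N27 at 130 > 110; N7 at 160 > 110. N27, N7 trip offline.
  N27 sheds 130 MW to N12: 130 each.
    N12: 110+130 = 240 > 130
  N7 sheds 160 MW to N17: 160 each.
    N17: 10+160 = 170 > 70
Round 2 — N12, N17 trip offline.
  N12 sheds 240 MW to N10, N11, N13, N21: 60 each.
    N10: 30+60 = 90 > 70
    N11: 40+60 = 100 > 60
    N13: 10+60 = 70 ≤ 70
    N21: 30+60 = 90 > 70
  N17 sheds 170 MW to N13: 170 each.
    N13: 70+170 = 240 > 70
Round 3 — N10, N11, N13, N21 trip offline.
  N10 sheds 90 MW to N2: 90 each.
    N2: 70+90 = 160 > 90
  N11 sheds 100 MW: no online neighbours, lost.
  N13 sheds 240 MW: no online neighbours, lost.
  N21 sheds 90 MW to N2, N22: 45 each.
    N2: 160+45 = 205 > 90
    N22: 30+45 = 75 ≤ 110
Round 4 — N2 trips offline.
  N2 sheds 205 MW: no online neighbours, lost.
No further trips.

N10, N11, N12, N13, N17, N2, N21, N27, N7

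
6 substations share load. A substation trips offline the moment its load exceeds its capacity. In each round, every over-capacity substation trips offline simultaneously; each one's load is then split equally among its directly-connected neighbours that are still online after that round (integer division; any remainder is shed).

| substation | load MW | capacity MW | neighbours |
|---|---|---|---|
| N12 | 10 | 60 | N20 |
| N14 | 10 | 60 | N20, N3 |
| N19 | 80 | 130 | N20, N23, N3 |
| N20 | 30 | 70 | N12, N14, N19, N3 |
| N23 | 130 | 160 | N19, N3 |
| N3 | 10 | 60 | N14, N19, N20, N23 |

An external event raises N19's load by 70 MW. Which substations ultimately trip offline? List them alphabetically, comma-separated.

N14, N19, N20, N23, N3

Round 1 — N19 at 150 > 130. N19 trips offline.
  N19 sheds 150 MW to N20, N23, N3: 50 each.
    N20: 30+50 = 80 > 70
    N23: 130+50 = 180 > 160
    N3: 10+50 = 60 ≤ 60
Round 2 — N20, N23 trip offline.
  N20 sheds 80 MW to N12, N14, N3: 26 each (2 lost).
    N12: 10+26 = 36 ≤ 60
    N14: 10+26 = 36 ≤ 60
    N3: 60+26 = 86 > 60
  N23 sheds 180 MW to N3: 180 each.
    N3: 86+180 = 266 > 60
Round 3 — N3 trips offline.
  N3 sheds 266 MW to N14: 266 each.
    N14: 36+266 = 302 > 60
Round 4 — N14 trips offline.
  N14 sheds 302 MW: no online neighbours, lost.
No further trips.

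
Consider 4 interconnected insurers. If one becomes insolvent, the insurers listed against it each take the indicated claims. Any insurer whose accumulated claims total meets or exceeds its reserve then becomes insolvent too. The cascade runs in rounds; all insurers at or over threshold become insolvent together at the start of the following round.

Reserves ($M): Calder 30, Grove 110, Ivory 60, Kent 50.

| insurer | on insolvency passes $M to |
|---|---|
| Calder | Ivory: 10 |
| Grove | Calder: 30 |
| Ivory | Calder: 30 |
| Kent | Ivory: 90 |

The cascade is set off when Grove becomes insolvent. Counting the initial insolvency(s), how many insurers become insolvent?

Round 1 — Grove becomes insolvent (initial).
  Calder: +30 → 30 ≥ 30
Round 2 — Calder becomes insolvent.
  Ivory: +10 → 10 < 60
No further insolvencies.

2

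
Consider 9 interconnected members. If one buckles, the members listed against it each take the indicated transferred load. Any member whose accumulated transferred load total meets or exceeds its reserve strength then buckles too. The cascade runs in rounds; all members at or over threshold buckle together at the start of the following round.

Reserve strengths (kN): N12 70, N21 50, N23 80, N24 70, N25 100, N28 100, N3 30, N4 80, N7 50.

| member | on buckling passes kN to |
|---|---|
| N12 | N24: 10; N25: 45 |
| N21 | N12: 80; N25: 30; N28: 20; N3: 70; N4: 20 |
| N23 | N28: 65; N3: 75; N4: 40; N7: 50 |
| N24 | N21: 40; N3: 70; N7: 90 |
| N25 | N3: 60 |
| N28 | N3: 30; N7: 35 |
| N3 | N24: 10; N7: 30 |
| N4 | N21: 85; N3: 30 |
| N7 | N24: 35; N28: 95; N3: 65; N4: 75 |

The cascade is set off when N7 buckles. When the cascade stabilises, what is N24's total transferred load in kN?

45

Round 1 — N7 buckles (initial).
  N24: +35 → 35 < 70
  N28: +95 → 95 < 100
  N3: +65 → 65 ≥ 30
  N4: +75 → 75 < 80
Round 2 — N3 buckles.
  N24: +10 → 45 < 70
No further bucklings.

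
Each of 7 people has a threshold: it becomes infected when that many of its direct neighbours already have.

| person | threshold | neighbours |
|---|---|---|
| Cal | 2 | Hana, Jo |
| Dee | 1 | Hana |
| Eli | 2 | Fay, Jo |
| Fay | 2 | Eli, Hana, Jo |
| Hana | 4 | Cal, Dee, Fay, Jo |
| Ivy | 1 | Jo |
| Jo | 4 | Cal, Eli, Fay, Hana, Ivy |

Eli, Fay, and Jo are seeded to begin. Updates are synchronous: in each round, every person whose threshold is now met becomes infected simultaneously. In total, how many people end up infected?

Round 1 — Eli, Fay, Jo become infected (initial).
Round 2 — checking thresholds:
  Cal: 1 of 2 neighbours < 2, not yet.
  Hana: 2 of 4 neighbours < 4, not yet.
  Ivy: 1 of 1 neighbours ≥ 1, becomes infected.
Round 3 — no new infections; cascade stops.

4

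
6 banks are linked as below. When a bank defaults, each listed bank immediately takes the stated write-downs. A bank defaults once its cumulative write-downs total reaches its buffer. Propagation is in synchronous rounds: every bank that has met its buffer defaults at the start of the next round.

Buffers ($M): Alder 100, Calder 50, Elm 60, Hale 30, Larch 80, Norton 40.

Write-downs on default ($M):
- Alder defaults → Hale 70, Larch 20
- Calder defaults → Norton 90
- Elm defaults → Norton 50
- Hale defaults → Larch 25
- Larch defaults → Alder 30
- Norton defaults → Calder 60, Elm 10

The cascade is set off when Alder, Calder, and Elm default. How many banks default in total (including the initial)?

Round 1 — Alder, Calder, Elm default (initial).
  Hale: +70 → 70 ≥ 30
  Larch: +20 → 20 < 80
  Norton: +90+50 → 140 ≥ 40
Round 2 — Hale, Norton default.
  Larch: +25 → 45 < 80
No further defaults.

5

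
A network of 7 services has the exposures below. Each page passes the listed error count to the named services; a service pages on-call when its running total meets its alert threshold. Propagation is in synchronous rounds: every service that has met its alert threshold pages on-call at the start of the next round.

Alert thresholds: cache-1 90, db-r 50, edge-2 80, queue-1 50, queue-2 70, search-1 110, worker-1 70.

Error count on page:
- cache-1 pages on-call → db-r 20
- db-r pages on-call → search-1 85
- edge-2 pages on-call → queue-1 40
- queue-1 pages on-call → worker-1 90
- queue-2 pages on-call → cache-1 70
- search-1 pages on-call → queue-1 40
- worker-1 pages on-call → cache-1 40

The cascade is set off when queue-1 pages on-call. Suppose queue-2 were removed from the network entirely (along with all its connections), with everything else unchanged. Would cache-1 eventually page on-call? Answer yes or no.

no

With queue-2 removed:
Round 1 — queue-1 pages on-call (initial).
  worker-1: +90 → 90 ≥ 70
Round 2 — worker-1 pages on-call.
  cache-1: +40 → 40 < 90
No further pages.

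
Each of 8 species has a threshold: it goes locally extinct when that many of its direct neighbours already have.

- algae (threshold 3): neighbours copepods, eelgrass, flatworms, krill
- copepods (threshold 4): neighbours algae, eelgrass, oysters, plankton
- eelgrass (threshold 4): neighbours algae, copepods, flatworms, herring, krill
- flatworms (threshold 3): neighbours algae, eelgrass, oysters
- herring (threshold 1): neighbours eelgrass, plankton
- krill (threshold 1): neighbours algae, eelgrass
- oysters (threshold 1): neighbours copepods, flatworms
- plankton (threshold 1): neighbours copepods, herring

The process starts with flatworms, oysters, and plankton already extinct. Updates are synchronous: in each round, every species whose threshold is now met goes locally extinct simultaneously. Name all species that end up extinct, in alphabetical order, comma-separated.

flatworms, herring, oysters, plankton

Round 1 — flatworms, oysters, plankton go locally extinct (initial).
Round 2 — checking thresholds:
  algae: 1 of 4 neighbours < 3, not yet.
  copepods: 2 of 4 neighbours < 4, not yet.
  eelgrass: 1 of 5 neighbours < 4, not yet.
  herring: 1 of 2 neighbours ≥ 1, goes locally extinct.
Round 3 — no new extinctions; cascade stops.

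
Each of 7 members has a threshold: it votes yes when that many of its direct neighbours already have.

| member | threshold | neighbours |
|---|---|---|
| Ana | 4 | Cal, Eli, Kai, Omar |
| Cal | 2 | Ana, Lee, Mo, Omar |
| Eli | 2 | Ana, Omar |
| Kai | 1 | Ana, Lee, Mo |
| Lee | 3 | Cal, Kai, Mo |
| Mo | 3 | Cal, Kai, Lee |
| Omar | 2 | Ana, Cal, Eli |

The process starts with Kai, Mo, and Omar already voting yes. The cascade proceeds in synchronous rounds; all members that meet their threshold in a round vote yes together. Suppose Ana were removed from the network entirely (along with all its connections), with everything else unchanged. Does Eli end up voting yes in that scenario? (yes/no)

With Ana removed:
Round 1 — Kai, Mo, Omar vote yes (initial).
Round 2 — checking thresholds:
  Cal: 2 of 3 neighbours ≥ 2, votes yes.
  Eli: 1 of 1 neighbours < 2, below threshold.
  Lee: 2 of 3 neighbours < 3, below threshold.
Round 3 — checking thresholds:
  Eli: 1 of 1 neighbours < 2, below threshold.
  Lee: 3 of 3 neighbours ≥ 3, votes yes.
Round 4 — no new yes votes; cascade stops.

no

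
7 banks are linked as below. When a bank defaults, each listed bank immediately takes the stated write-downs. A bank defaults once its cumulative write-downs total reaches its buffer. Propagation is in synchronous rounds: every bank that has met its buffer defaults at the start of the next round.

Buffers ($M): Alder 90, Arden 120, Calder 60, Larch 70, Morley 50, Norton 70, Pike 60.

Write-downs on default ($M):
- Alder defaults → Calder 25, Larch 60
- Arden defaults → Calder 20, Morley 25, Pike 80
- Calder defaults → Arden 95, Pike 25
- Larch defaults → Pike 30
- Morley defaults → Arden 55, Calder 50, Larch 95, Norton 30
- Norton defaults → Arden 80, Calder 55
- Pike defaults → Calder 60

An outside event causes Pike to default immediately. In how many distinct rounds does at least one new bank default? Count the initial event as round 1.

Round 1 — Pike defaults (initial).
  Calder: +60 → 60 ≥ 60
Round 2 — Calder defaults.
  Arden: +95 → 95 < 120
No further defaults.

2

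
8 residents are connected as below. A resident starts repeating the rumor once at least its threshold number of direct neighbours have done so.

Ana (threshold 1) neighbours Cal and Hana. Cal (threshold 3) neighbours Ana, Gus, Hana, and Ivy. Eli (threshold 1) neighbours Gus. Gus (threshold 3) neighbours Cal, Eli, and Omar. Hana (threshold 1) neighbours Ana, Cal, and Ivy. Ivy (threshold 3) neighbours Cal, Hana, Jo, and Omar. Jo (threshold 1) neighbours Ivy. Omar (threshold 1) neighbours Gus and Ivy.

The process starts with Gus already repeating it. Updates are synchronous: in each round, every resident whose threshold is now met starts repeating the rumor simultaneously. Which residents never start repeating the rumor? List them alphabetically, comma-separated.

Round 1 — Gus starts repeating the rumor (initial).
Round 2 — checking thresholds:
  Cal: 1 of 4 neighbours < 3, below threshold.
  Eli: 1 of 1 neighbours ≥ 1, starts repeating the rumor.
  Omar: 1 of 2 neighbours ≥ 1, starts repeating the rumor.
Round 3 — no new spreads; cascade stops.

Ana, Cal, Hana, Ivy, Jo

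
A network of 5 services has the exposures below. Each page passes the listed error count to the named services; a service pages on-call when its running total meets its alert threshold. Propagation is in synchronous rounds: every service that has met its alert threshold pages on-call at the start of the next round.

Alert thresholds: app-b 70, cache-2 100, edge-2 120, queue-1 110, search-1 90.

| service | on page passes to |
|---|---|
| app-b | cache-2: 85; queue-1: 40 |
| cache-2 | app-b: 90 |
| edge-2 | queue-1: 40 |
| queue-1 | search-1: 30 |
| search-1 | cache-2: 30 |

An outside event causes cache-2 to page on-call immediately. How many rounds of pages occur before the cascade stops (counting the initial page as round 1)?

2

Round 1 — cache-2 pages on-call (initial).
  app-b: +90 → 90 ≥ 70
Round 2 — app-b pages on-call.
  queue-1: +40 → 40 < 110
No further pages.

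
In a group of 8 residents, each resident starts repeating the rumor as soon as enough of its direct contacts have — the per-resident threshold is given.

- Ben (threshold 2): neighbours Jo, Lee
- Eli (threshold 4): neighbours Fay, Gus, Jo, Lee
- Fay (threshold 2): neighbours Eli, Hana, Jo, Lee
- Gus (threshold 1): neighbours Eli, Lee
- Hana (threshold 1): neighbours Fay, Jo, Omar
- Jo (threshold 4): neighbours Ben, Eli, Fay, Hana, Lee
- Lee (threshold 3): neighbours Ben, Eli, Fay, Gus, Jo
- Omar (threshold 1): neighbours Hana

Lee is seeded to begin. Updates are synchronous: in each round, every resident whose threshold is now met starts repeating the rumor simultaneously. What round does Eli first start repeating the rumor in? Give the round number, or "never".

Round 1 — Lee starts repeating the rumor (initial).
Round 2 — checking thresholds:
  Ben: 1 of 2 neighbours < 2, holds.
  Eli: 1 of 4 neighbours < 4, holds.
  Fay: 1 of 4 neighbours < 2, holds.
  Gus: 1 of 2 neighbours ≥ 1, starts repeating the rumor.
  Jo: 1 of 5 neighbours < 4, holds.
Round 3 — no new spreads; cascade stops.

never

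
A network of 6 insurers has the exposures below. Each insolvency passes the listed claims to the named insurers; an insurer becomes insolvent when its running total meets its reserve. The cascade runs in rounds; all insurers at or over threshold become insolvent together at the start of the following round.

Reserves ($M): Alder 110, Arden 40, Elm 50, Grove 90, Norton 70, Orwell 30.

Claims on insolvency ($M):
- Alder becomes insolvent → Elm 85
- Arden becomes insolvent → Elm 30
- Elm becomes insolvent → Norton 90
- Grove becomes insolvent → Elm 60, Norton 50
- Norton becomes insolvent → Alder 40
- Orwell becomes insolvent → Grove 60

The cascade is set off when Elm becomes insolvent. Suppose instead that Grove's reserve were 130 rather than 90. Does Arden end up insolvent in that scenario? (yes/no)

no

With Grove's reserve at 130:
Round 1 — Elm becomes insolvent (initial).
  Norton: +90 → 90 ≥ 70
Round 2 — Norton becomes insolvent.
  Alder: +40 → 40 < 110
No further insolvencies.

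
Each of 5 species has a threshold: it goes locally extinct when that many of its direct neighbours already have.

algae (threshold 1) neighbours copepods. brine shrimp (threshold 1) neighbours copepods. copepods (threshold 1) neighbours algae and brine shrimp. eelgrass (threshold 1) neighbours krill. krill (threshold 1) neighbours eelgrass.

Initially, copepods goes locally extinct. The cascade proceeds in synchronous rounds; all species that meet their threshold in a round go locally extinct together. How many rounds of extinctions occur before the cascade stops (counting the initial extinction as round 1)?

Round 1 — copepods goes locally extinct (initial).
Round 2 — checking thresholds:
  algae: 1 of 1 neighbours ≥ 1, goes locally extinct.
  brine shrimp: 1 of 1 neighbours ≥ 1, goes locally extinct.
Round 3 — no new extinctions; cascade stops.

2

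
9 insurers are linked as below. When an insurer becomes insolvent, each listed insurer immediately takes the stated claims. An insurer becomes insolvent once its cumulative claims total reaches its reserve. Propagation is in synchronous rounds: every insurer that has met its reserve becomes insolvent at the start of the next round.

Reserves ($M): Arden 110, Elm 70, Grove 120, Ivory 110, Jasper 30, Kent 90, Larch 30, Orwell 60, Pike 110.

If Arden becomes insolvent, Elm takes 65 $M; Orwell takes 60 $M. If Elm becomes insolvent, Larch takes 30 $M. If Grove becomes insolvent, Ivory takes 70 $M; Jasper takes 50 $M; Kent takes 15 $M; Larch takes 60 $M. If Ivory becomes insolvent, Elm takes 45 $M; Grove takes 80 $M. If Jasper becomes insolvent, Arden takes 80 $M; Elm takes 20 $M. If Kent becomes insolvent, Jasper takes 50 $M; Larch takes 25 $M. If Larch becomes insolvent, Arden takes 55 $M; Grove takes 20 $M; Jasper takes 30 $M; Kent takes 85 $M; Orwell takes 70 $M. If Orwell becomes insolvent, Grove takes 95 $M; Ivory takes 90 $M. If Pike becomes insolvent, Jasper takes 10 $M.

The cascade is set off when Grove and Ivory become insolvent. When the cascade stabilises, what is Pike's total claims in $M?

Round 1 — Grove, Ivory become insolvent (initial).
  Elm: +45 → 45 < 70
  Jasper: +50 → 50 ≥ 30
  Kent: +15 → 15 < 90
  Larch: +60 → 60 ≥ 30
Round 2 — Jasper, Larch become insolvent.
  Arden: +80+55 → 135 ≥ 110
  Elm: +20 → 65 < 70
  Kent: +85 → 100 ≥ 90
  Orwell: +70 → 70 ≥ 60
Round 3 — Arden, Kent, Orwell become insolvent.
  Elm: +65 → 130 ≥ 70
Round 4 — Elm becomes insolvent.
No further insolvencies.

0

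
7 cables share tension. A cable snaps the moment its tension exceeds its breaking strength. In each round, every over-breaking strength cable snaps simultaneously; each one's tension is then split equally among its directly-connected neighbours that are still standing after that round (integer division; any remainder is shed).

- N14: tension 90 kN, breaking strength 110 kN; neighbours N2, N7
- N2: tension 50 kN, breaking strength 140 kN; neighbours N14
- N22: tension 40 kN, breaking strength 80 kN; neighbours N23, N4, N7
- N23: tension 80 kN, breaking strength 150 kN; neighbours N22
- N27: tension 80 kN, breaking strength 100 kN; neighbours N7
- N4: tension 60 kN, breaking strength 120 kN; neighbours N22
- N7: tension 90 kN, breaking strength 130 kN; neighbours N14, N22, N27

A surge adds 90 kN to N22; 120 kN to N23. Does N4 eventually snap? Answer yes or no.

Round 1 — N22 at 130 > 80; N23 at 200 > 150. N22, N23 snap.
  N22 sheds 130 kN to N4, N7: 65 each.
    N4: 60+65 = 125 > 120
    N7: 90+65 = 155 > 130
  N23 sheds 200 kN: no online neighbours, lost.
Round 2 — N4, N7 snap.
  N4 sheds 125 kN: no online neighbours, lost.
  N7 sheds 155 kN to N14, N27: 77 each (1 lost).
    N14: 90+77 = 167 > 110
    N27: 80+77 = 157 > 100
Round 3 — N14, N27 snap.
  N14 sheds 167 kN to N2: 167 each.
    N2: 50+167 = 217 > 140
  N27 sheds 157 kN: no online neighbours, lost.
Round 4 — N2 snaps.
  N2 sheds 217 kN: no online neighbours, lost.
No further breaks.

yes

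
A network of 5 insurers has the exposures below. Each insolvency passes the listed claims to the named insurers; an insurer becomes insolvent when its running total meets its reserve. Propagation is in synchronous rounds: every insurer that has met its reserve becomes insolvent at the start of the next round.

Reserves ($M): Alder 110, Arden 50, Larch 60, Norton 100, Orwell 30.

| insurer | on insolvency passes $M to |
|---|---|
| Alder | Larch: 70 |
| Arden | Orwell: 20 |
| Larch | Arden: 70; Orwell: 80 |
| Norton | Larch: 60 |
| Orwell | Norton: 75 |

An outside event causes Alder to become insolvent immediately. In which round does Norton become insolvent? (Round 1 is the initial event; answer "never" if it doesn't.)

Round 1 — Alder becomes insolvent (initial).
  Larch: +70 → 70 ≥ 60
Round 2 — Larch becomes insolvent.
  Arden: +70 → 70 ≥ 50
  Orwell: +80 → 80 ≥ 30
Round 3 — Arden, Orwell become insolvent.
  Norton: +75 → 75 < 100
No further insolvencies.

never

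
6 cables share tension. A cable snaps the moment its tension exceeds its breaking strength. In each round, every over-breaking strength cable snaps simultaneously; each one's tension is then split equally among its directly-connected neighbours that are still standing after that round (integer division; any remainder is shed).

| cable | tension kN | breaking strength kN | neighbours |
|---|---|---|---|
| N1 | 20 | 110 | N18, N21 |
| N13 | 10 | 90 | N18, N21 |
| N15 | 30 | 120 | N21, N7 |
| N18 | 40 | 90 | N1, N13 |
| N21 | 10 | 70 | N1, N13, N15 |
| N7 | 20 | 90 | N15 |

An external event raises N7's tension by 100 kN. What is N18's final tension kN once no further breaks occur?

40

Round 1 — N7 at 120 > 90. N7 snaps.
  N7 sheds 120 kN to N15: 120 each.
    N15: 30+120 = 150 > 120
Round 2 — N15 snaps.
  N15 sheds 150 kN to N21: 150 each.
    N21: 10+150 = 160 > 70
Round 3 — N21 snaps.
  N21 sheds 160 kN to N1, N13: 80 each.
    N1: 20+80 = 100 ≤ 110
    N13: 10+80 = 90 ≤ 90
No further breaks.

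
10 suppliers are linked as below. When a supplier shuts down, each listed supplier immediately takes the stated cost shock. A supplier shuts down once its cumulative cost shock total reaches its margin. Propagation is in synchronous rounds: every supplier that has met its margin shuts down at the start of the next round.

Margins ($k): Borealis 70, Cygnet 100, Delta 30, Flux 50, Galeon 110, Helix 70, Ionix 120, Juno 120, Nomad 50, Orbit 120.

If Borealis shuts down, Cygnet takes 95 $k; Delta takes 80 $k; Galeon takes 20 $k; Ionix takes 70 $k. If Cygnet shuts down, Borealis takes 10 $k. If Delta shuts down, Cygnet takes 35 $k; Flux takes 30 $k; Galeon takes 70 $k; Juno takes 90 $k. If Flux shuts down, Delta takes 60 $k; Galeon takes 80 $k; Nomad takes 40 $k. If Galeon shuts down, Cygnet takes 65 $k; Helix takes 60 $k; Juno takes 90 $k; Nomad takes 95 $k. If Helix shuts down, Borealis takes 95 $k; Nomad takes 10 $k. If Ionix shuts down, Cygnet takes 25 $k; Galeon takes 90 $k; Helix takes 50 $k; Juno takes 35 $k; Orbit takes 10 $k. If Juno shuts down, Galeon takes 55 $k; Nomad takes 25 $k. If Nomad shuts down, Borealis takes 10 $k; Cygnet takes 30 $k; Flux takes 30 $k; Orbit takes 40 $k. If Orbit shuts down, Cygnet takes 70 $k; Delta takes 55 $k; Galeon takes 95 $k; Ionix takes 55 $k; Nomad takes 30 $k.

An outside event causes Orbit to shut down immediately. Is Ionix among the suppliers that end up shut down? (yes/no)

Round 1 — Orbit shuts down (initial).
  Cygnet: +70 → 70 < 100
  Delta: +55 → 55 ≥ 30
  Galeon: +95 → 95 < 110
  Ionix: +55 → 55 < 120
  Nomad: +30 → 30 < 50
Round 2 — Delta shuts down.
  Cygnet: +35 → 105 ≥ 100
  Flux: +30 → 30 < 50
  Galeon: +70 → 165 ≥ 110
  Juno: +90 → 90 < 120
Round 3 — Cygnet, Galeon shut down.
  Borealis: +10 → 10 < 70
  Helix: +60 → 60 < 70
  Juno: +90 → 180 ≥ 120
  Nomad: +95 → 125 ≥ 50
Round 4 — Juno, Nomad shut down.
  Borealis: +10 → 20 < 70
  Flux: +30 → 60 ≥ 50
Round 5 — Flux shuts down.
No further shutdowns.

no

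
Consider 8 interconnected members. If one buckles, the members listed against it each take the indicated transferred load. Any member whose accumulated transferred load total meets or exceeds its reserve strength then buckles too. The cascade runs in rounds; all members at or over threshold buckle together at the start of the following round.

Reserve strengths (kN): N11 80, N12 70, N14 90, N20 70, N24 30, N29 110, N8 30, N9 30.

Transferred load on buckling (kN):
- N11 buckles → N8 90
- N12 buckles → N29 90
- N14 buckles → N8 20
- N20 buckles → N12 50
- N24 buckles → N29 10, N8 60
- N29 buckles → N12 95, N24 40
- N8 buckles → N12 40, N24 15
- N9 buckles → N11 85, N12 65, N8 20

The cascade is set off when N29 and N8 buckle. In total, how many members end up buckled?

4

Round 1 — N29, N8 buckle (initial).
  N12: +95+40 → 135 ≥ 70
  N24: +40+15 → 55 ≥ 30
Round 2 — N12, N24 buckle.
No further bucklings.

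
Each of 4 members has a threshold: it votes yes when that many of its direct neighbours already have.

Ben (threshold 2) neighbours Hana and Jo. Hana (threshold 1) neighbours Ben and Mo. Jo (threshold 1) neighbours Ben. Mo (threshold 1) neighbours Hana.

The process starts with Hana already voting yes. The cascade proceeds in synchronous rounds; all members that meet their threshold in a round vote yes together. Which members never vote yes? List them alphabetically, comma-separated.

Ben, Jo

Round 1 — Hana votes yes (initial).
Round 2 — checking thresholds:
  Ben: 1 of 2 neighbours < 2, below threshold.
  Mo: 1 of 1 neighbours ≥ 1, votes yes.
Round 3 — no new yes votes; cascade stops.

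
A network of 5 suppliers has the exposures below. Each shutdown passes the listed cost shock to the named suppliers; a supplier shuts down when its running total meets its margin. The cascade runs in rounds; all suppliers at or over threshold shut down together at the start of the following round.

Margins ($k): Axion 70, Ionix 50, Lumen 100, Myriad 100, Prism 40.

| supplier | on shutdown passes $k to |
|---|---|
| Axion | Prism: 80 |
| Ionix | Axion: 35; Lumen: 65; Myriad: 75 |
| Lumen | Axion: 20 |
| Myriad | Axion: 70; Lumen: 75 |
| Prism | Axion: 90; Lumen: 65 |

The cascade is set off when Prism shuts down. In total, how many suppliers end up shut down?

2

Round 1 — Prism shuts down (initial).
  Axion: +90 → 90 ≥ 70
  Lumen: +65 → 65 < 100
Round 2 — Axion shuts down.
No further shutdowns.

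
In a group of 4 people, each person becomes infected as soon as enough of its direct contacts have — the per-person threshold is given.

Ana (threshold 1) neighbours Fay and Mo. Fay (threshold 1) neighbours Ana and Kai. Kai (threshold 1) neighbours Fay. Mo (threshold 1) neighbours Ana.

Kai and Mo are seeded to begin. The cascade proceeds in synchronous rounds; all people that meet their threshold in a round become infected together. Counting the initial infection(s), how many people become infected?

4

Round 1 — Kai, Mo become infected (initial).
Round 2 — checking thresholds:
  Ana: 1 of 2 neighbours ≥ 1, becomes infected.
  Fay: 1 of 2 neighbours ≥ 1, becomes infected.
Round 3 — no new infections; cascade stops.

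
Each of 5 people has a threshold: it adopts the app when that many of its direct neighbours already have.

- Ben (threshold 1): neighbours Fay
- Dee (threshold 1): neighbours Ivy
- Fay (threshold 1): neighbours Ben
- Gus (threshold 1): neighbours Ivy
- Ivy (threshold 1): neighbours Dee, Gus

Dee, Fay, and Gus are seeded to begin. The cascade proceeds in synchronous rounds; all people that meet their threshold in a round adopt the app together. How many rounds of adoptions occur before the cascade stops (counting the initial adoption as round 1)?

Round 1 — Dee, Fay, Gus adopt the app (initial).
Round 2 — checking thresholds:
  Ben: 1 of 1 neighbours ≥ 1, adopts the app.
  Ivy: 2 of 2 neighbours ≥ 1, adopts the app.
Round 3 — no new adoptions; cascade stops.

2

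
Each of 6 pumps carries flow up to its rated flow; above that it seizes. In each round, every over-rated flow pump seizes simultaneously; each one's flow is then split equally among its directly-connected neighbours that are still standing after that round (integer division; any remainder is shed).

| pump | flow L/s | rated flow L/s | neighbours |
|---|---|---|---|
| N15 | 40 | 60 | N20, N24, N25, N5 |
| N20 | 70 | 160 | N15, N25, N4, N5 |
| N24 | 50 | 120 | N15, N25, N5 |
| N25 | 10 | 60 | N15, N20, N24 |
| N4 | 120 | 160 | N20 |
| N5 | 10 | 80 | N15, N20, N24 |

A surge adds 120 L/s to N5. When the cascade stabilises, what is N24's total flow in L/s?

120

Round 1 — N5 at 130 > 80. N5 seizes.
  N5 sheds 130 L/s to N15, N20, N24: 43 each (1 lost).
    N15: 40+43 = 83 > 60
    N20: 70+43 = 113 ≤ 160
    N24: 50+43 = 93 ≤ 120
Round 2 — N15 seizes.
  N15 sheds 83 L/s to N20, N24, N25: 27 each (2 lost).
    N20: 113+27 = 140 ≤ 160
    N24: 93+27 = 120 ≤ 120
    N25: 10+27 = 37 ≤ 60
No further seizures.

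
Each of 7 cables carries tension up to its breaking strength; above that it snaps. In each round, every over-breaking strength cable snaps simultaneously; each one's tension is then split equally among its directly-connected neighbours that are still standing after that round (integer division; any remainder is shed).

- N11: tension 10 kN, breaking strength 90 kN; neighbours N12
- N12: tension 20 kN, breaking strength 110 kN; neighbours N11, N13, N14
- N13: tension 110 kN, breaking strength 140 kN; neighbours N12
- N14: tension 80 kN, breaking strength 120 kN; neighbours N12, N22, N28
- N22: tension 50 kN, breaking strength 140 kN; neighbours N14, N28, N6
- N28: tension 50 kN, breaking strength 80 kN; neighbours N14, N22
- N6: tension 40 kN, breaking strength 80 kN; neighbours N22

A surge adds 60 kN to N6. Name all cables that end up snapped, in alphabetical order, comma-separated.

N11, N12, N13, N14, N22, N28, N6

Round 1 — N6 at 100 > 80. N6 snaps.
  N6 sheds 100 kN to N22: 100 each.
    N22: 50+100 = 150 > 140
Round 2 — N22 snaps.
  N22 sheds 150 kN to N14, N28: 75 each.
    N14: 80+75 = 155 > 120
    N28: 50+75 = 125 > 80
Round 3 — N14, N28 snap.
  N14 sheds 155 kN to N12: 155 each.
    N12: 20+155 = 175 > 110
  N28 sheds 125 kN: no online neighbours, lost.
Round 4 — N12 snaps.
  N12 sheds 175 kN to N11, N13: 87 each (1 lost).
    N11: 10+87 = 97 > 90
    N13: 110+87 = 197 > 140
Round 5 — N11, N13 snap.
  N11 sheds 97 kN: no online neighbours, lost.
  N13 sheds 197 kN: no online neighbours, lost.
No further breaks.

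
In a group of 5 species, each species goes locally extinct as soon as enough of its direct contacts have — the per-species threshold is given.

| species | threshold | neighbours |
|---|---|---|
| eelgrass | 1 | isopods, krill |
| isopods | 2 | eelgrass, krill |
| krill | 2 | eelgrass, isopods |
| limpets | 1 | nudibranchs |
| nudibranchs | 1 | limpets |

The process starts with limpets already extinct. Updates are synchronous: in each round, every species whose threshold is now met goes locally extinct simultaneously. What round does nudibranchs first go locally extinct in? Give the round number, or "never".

Round 1 — limpets goes locally extinct (initial).
Round 2 — checking thresholds:
  nudibranchs: 1 of 1 neighbours ≥ 1, goes locally extinct.
Round 3 — no new extinctions; cascade stops.

2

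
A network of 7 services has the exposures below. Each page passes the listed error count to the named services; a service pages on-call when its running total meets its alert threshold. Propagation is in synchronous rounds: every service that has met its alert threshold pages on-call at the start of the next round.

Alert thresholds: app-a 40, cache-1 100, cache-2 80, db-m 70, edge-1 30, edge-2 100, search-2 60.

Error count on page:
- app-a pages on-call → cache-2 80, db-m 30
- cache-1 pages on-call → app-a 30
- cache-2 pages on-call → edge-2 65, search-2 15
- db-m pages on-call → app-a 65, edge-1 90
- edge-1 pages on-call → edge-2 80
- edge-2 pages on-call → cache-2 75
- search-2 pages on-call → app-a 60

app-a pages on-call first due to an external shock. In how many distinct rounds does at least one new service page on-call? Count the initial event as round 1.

2

Round 1 — app-a pages on-call (initial).
  cache-2: +80 → 80 ≥ 80
  db-m: +30 → 30 < 70
Round 2 — cache-2 pages on-call.
  edge-2: +65 → 65 < 100
  search-2: +15 → 15 < 60
No further pages.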